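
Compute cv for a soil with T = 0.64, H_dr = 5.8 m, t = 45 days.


Using cv = T * H_dr^2 / t
H_dr^2 = 5.8^2 = 33.64
cv = 0.64 * 33.64 / 45
cv = 0.47844 m^2/day


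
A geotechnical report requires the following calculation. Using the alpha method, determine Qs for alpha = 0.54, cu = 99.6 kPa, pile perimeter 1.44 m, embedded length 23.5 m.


Result: 1820.05 kN

Derivation:
Using Qs = alpha * cu * perimeter * L
Qs = 0.54 * 99.6 * 1.44 * 23.5
Qs = 1820.05 kN


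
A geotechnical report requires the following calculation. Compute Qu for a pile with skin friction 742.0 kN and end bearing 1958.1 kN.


Using Qu = Qf + Qb
Qu = 742.0 + 1958.1
Qu = 2700.1 kN


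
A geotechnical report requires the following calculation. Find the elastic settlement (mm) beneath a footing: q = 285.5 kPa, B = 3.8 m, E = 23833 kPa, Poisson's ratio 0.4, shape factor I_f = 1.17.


Using Se = q * B * (1 - nu^2) * I_f / E
1 - nu^2 = 1 - 0.4^2 = 0.84
Se = 285.5 * 3.8 * 0.84 * 1.17 / 23833
Se = 0.044738 m
Convert to mm: Se = 0.044738 * 1000 = 44.738 mm


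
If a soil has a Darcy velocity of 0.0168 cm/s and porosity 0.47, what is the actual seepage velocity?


Using v_s = v_d / n
v_s = 0.0168 / 0.47
v_s = 0.03574 cm/s


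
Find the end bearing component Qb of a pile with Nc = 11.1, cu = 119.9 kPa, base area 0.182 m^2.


Using Qb = Nc * cu * Ab
Qb = 11.1 * 119.9 * 0.182
Qb = 242.22 kN


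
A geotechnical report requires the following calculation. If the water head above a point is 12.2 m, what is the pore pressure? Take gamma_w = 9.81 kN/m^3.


Result: 119.68 kPa

Derivation:
Using u = gamma_w * h_w
u = 9.81 * 12.2
u = 119.68 kPa


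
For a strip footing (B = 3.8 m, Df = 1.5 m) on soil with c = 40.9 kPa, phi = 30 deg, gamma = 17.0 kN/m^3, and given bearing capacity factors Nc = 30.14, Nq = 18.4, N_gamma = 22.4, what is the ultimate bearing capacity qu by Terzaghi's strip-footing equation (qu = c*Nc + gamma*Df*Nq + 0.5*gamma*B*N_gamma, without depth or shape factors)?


Compute qu = c*Nc + gamma*Df*Nq + 0.5*gamma*B*N_gamma
Term 1: 40.9 * 30.14 = 1232.726
Term 2: 17.0 * 1.5 * 18.4 = 469.2
Term 3: 0.5 * 17.0 * 3.8 * 22.4 = 723.52
qu = 1232.726 + 469.2 + 723.52
qu = 2425.45 kPa


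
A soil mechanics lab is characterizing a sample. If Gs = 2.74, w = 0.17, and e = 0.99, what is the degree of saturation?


Using S = Gs * w / e
S = 2.74 * 0.17 / 0.99
S = 0.4705


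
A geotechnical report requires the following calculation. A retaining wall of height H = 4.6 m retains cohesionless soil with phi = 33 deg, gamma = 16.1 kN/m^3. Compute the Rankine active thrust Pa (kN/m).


Result: 50.22 kN/m

Derivation:
Compute active earth pressure coefficient:
Ka = tan^2(45 - phi/2) = tan^2(28.5) = 0.294801
Compute active force:
Pa = 0.5 * Ka * gamma * H^2
Pa = 0.5 * 0.294801 * 16.1 * 4.6^2
Pa = 50.22 kN/m


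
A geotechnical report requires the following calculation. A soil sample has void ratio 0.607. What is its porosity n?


Using the relation n = e / (1 + e)
n = 0.607 / (1 + 0.607)
n = 0.607 / 1.607
n = 0.3777


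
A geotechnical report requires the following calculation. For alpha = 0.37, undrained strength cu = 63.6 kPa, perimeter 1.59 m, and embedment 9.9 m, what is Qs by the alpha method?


Using Qs = alpha * cu * perimeter * L
Qs = 0.37 * 63.6 * 1.59 * 9.9
Qs = 370.42 kN


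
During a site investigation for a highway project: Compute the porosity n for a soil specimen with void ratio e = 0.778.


Result: 0.4376

Derivation:
Using the relation n = e / (1 + e)
n = 0.778 / (1 + 0.778)
n = 0.778 / 1.778
n = 0.4376


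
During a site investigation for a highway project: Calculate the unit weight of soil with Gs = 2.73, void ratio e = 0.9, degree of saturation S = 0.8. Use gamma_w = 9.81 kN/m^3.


Using gamma = gamma_w * (Gs + S*e) / (1 + e)
Numerator: Gs + S*e = 2.73 + 0.8*0.9 = 3.45
Denominator: 1 + e = 1 + 0.9 = 1.9
gamma = 9.81 * 3.45 / 1.9
gamma = 17.813 kN/m^3


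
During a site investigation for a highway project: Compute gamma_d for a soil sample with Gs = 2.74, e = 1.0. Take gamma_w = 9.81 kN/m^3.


Result: 13.44 kN/m^3

Derivation:
Using gamma_d = Gs * gamma_w / (1 + e)
gamma_d = 2.74 * 9.81 / (1 + 1.0)
gamma_d = 2.74 * 9.81 / 2.0
gamma_d = 13.44 kN/m^3


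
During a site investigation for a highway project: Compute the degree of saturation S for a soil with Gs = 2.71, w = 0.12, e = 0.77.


Result: 0.4223

Derivation:
Using S = Gs * w / e
S = 2.71 * 0.12 / 0.77
S = 0.4223


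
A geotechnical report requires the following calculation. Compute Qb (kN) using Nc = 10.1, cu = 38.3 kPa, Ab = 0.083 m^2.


Result: 32.11 kN

Derivation:
Using Qb = Nc * cu * Ab
Qb = 10.1 * 38.3 * 0.083
Qb = 32.11 kN


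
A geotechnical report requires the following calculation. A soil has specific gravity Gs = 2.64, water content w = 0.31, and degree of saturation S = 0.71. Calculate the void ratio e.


Result: 1.1527

Derivation:
Using the relation e = Gs * w / S
e = 2.64 * 0.31 / 0.71
e = 1.1527


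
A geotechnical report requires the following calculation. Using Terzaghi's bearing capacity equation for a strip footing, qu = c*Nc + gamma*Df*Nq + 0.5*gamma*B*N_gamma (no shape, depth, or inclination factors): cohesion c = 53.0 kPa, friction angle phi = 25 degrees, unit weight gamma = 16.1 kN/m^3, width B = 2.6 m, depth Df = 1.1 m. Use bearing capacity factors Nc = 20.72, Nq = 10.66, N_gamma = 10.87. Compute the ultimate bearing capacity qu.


Compute qu = c*Nc + gamma*Df*Nq + 0.5*gamma*B*N_gamma
Term 1: 53.0 * 20.72 = 1098.16
Term 2: 16.1 * 1.1 * 10.66 = 188.7886
Term 3: 0.5 * 16.1 * 2.6 * 10.87 = 227.5091
qu = 1098.16 + 188.7886 + 227.5091
qu = 1514.46 kPa


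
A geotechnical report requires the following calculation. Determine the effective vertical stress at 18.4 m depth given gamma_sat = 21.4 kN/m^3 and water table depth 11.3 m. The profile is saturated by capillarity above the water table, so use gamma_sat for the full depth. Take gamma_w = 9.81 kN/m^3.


Result: 324.11 kPa

Derivation:
Total stress = gamma_sat * depth
sigma = 21.4 * 18.4 = 393.76 kPa
Pore water pressure u = gamma_w * (depth - d_wt)
u = 9.81 * (18.4 - 11.3) = 69.651 kPa
Effective stress = sigma - u
sigma' = 393.76 - 69.651 = 324.11 kPa


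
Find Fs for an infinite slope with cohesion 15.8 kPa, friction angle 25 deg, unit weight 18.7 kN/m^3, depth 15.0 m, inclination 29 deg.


Using Fs = c / (gamma*H*sin(beta)*cos(beta)) + tan(phi)/tan(beta)
Cohesion contribution = 15.8 / (18.7*15.0*sin(29)*cos(29))
Cohesion contribution = 0.132841
Friction contribution = tan(25)/tan(29) = 0.841241
Fs = 0.132841 + 0.841241
Fs = 0.974


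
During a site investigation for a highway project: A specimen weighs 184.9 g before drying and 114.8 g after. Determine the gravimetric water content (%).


Using w = (m_wet - m_dry) / m_dry * 100
m_wet - m_dry = 184.9 - 114.8 = 70.1 g
w = 70.1 / 114.8 * 100
w = 61.06 %


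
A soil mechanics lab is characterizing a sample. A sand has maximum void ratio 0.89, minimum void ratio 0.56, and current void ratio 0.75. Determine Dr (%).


Using Dr = (e_max - e) / (e_max - e_min) * 100
e_max - e = 0.89 - 0.75 = 0.14
e_max - e_min = 0.89 - 0.56 = 0.33
Dr = 0.14 / 0.33 * 100
Dr = 42.42 %


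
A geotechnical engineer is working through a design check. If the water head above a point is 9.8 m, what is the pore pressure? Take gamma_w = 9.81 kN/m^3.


Using u = gamma_w * h_w
u = 9.81 * 9.8
u = 96.14 kPa


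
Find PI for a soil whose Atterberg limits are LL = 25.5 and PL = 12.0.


Result: 13.5

Derivation:
Using PI = LL - PL
PI = 25.5 - 12.0
PI = 13.5


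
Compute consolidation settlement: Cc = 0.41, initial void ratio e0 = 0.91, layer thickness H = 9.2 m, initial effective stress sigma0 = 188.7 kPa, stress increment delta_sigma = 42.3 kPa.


Using Sc = Cc * H / (1 + e0) * log10((sigma0 + delta_sigma) / sigma0)
Stress ratio = (188.7 + 42.3) / 188.7 = 1.22417
log10(1.22417) = 0.0878401
Cc * H / (1 + e0) = 0.41 * 9.2 / (1 + 0.91) = 1.97487
Sc = 1.97487 * 0.0878401
Sc = 0.1735 m


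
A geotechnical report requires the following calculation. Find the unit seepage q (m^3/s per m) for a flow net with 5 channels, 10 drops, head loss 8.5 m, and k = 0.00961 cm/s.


Convert k to m/s for unit consistency with H:
k = 0.00961 cm/s = 0.00961 / 100 m/s = 9.61e-05 m/s
Using q = k * H * Nf / Nd
Nf / Nd = 5 / 10 = 0.5
q = 9.61e-05 * 8.5 * 0.5
q = 0.0004084 m^3/s per m


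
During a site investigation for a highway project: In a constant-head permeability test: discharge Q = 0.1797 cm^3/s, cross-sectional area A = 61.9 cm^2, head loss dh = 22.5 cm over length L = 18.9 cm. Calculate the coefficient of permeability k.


Compute hydraulic gradient:
i = dh / L = 22.5 / 18.9 = 1.19048
Then apply Darcy's law:
k = Q / (A * i)
k = 0.1797 / (61.9 * 1.19048)
k = 0.1797 / 73.6905
k = 0.002439 cm/s


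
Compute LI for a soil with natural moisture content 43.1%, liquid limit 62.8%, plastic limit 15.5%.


First compute the plasticity index:
PI = LL - PL = 62.8 - 15.5 = 47.3
Then compute the liquidity index:
LI = (w - PL) / PI
LI = (43.1 - 15.5) / 47.3
LI = 0.584


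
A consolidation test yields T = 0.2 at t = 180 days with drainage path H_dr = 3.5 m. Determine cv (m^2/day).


Result: 0.01361 m^2/day

Derivation:
Using cv = T * H_dr^2 / t
H_dr^2 = 3.5^2 = 12.25
cv = 0.2 * 12.25 / 180
cv = 0.01361 m^2/day


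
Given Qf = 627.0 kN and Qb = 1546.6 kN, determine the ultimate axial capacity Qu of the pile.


Using Qu = Qf + Qb
Qu = 627.0 + 1546.6
Qu = 2173.6 kN


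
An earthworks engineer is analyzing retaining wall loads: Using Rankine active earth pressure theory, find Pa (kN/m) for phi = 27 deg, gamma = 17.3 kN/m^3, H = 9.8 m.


Result: 311.97 kN/m

Derivation:
Compute active earth pressure coefficient:
Ka = tan^2(45 - phi/2) = tan^2(31.5) = 0.375525
Compute active force:
Pa = 0.5 * Ka * gamma * H^2
Pa = 0.5 * 0.375525 * 17.3 * 9.8^2
Pa = 311.97 kN/m


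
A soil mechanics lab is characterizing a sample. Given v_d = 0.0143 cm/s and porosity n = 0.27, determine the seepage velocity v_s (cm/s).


Using v_s = v_d / n
v_s = 0.0143 / 0.27
v_s = 0.05296 cm/s


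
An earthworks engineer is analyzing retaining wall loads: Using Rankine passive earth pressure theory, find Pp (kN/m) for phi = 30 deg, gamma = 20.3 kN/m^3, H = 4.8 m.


Result: 701.57 kN/m

Derivation:
Compute passive earth pressure coefficient:
Kp = tan^2(45 + phi/2) = tan^2(60.0) = 3
Compute passive force:
Pp = 0.5 * Kp * gamma * H^2
Pp = 0.5 * 3 * 20.3 * 4.8^2
Pp = 701.57 kN/m


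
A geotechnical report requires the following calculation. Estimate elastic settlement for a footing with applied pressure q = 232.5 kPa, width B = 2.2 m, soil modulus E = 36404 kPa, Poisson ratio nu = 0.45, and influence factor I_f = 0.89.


Using Se = q * B * (1 - nu^2) * I_f / E
1 - nu^2 = 1 - 0.45^2 = 0.7975
Se = 232.5 * 2.2 * 0.7975 * 0.89 / 36404
Se = 0.009973 m
Convert to mm: Se = 0.009973 * 1000 = 9.973 mm


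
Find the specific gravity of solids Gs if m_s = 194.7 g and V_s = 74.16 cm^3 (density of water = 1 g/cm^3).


Result: 2.625

Derivation:
Using Gs = m_s / (V_s * rho_w)
Since rho_w = 1 g/cm^3:
Gs = 194.7 / 74.16
Gs = 2.625


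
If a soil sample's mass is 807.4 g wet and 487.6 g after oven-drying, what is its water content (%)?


Using w = (m_wet - m_dry) / m_dry * 100
m_wet - m_dry = 807.4 - 487.6 = 319.8 g
w = 319.8 / 487.6 * 100
w = 65.59 %


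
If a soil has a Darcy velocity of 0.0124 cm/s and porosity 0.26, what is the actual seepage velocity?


Using v_s = v_d / n
v_s = 0.0124 / 0.26
v_s = 0.04769 cm/s


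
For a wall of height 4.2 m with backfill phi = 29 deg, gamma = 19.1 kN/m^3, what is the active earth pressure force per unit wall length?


Result: 58.45 kN/m

Derivation:
Compute active earth pressure coefficient:
Ka = tan^2(45 - phi/2) = tan^2(30.5) = 0.346974
Compute active force:
Pa = 0.5 * Ka * gamma * H^2
Pa = 0.5 * 0.346974 * 19.1 * 4.2^2
Pa = 58.45 kN/m


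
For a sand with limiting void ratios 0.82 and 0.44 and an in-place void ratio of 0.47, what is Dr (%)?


Using Dr = (e_max - e) / (e_max - e_min) * 100
e_max - e = 0.82 - 0.47 = 0.35
e_max - e_min = 0.82 - 0.44 = 0.38
Dr = 0.35 / 0.38 * 100
Dr = 92.11 %


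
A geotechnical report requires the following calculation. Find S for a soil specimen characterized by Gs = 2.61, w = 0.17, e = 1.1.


Using S = Gs * w / e
S = 2.61 * 0.17 / 1.1
S = 0.4034


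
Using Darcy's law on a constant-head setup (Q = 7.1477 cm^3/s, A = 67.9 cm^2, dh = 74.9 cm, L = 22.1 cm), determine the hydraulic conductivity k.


Result: 0.03106 cm/s

Derivation:
Compute hydraulic gradient:
i = dh / L = 74.9 / 22.1 = 3.38914
Then apply Darcy's law:
k = Q / (A * i)
k = 7.1477 / (67.9 * 3.38914)
k = 7.1477 / 230.123
k = 0.03106 cm/s


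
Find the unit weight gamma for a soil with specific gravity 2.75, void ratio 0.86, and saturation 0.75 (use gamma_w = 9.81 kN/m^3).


Using gamma = gamma_w * (Gs + S*e) / (1 + e)
Numerator: Gs + S*e = 2.75 + 0.75*0.86 = 3.395
Denominator: 1 + e = 1 + 0.86 = 1.86
gamma = 9.81 * 3.395 / 1.86
gamma = 17.906 kN/m^3


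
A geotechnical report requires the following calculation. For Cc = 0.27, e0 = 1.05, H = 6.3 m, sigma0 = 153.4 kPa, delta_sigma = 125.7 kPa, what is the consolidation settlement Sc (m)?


Using Sc = Cc * H / (1 + e0) * log10((sigma0 + delta_sigma) / sigma0)
Stress ratio = (153.4 + 125.7) / 153.4 = 1.81943
log10(1.81943) = 0.259934
Cc * H / (1 + e0) = 0.27 * 6.3 / (1 + 1.05) = 0.829756
Sc = 0.829756 * 0.259934
Sc = 0.2157 m


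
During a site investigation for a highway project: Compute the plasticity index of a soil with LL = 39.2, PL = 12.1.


Using PI = LL - PL
PI = 39.2 - 12.1
PI = 27.1


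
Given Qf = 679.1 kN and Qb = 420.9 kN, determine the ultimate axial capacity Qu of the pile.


Result: 1100.0 kN

Derivation:
Using Qu = Qf + Qb
Qu = 679.1 + 420.9
Qu = 1100.0 kN


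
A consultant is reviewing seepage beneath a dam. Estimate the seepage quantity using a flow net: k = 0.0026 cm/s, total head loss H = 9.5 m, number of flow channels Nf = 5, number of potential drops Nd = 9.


Convert k to m/s for unit consistency with H:
k = 0.0026 cm/s = 0.0026 / 100 m/s = 2.6e-05 m/s
Using q = k * H * Nf / Nd
Nf / Nd = 5 / 9 = 0.5556
q = 2.6e-05 * 9.5 * 0.5556
q = 0.0001372 m^3/s per m


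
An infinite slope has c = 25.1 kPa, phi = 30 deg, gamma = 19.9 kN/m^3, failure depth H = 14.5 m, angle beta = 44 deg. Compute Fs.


Using Fs = c / (gamma*H*sin(beta)*cos(beta)) + tan(phi)/tan(beta)
Cohesion contribution = 25.1 / (19.9*14.5*sin(44)*cos(44))
Cohesion contribution = 0.174079
Friction contribution = tan(30)/tan(44) = 0.597864
Fs = 0.174079 + 0.597864
Fs = 0.772


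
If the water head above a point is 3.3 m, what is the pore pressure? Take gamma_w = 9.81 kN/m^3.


Result: 32.37 kPa

Derivation:
Using u = gamma_w * h_w
u = 9.81 * 3.3
u = 32.37 kPa


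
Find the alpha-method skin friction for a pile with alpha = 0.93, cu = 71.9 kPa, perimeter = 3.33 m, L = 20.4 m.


Using Qs = alpha * cu * perimeter * L
Qs = 0.93 * 71.9 * 3.33 * 20.4
Qs = 4542.41 kN


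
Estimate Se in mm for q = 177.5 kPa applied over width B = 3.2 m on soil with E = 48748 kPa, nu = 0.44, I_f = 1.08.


Using Se = q * B * (1 - nu^2) * I_f / E
1 - nu^2 = 1 - 0.44^2 = 0.8064
Se = 177.5 * 3.2 * 0.8064 * 1.08 / 48748
Se = 0.010148 m
Convert to mm: Se = 0.010148 * 1000 = 10.148 mm


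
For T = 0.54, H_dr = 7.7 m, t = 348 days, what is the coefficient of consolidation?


Using cv = T * H_dr^2 / t
H_dr^2 = 7.7^2 = 59.29
cv = 0.54 * 59.29 / 348
cv = 0.092 m^2/day


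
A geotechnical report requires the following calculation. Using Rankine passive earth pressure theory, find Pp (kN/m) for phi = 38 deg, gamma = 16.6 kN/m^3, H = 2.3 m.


Result: 184.57 kN/m

Derivation:
Compute passive earth pressure coefficient:
Kp = tan^2(45 + phi/2) = tan^2(64.0) = 4.203746
Compute passive force:
Pp = 0.5 * Kp * gamma * H^2
Pp = 0.5 * 4.203746 * 16.6 * 2.3^2
Pp = 184.57 kN/m


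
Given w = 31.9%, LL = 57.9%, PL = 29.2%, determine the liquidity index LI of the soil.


First compute the plasticity index:
PI = LL - PL = 57.9 - 29.2 = 28.7
Then compute the liquidity index:
LI = (w - PL) / PI
LI = (31.9 - 29.2) / 28.7
LI = 0.094


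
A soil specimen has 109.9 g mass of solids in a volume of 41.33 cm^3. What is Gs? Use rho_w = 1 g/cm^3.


Using Gs = m_s / (V_s * rho_w)
Since rho_w = 1 g/cm^3:
Gs = 109.9 / 41.33
Gs = 2.659


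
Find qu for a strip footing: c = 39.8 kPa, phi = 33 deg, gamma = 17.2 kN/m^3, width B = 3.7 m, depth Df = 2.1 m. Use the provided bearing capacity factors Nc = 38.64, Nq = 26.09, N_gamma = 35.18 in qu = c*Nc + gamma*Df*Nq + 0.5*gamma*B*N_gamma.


Result: 3599.67 kPa

Derivation:
Compute qu = c*Nc + gamma*Df*Nq + 0.5*gamma*B*N_gamma
Term 1: 39.8 * 38.64 = 1537.872
Term 2: 17.2 * 2.1 * 26.09 = 942.3708
Term 3: 0.5 * 17.2 * 3.7 * 35.18 = 1119.4276
qu = 1537.872 + 942.3708 + 1119.4276
qu = 3599.67 kPa


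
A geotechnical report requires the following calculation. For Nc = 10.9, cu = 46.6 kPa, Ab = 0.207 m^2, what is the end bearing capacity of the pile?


Using Qb = Nc * cu * Ab
Qb = 10.9 * 46.6 * 0.207
Qb = 105.14 kN


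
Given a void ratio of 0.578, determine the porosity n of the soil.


Using the relation n = e / (1 + e)
n = 0.578 / (1 + 0.578)
n = 0.578 / 1.578
n = 0.3663


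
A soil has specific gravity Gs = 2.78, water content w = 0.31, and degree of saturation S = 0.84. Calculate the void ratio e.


Using the relation e = Gs * w / S
e = 2.78 * 0.31 / 0.84
e = 1.026


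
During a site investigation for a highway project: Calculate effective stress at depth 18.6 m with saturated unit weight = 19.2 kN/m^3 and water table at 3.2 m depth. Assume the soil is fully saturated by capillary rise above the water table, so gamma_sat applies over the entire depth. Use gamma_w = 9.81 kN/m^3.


Result: 206.05 kPa

Derivation:
Total stress = gamma_sat * depth
sigma = 19.2 * 18.6 = 357.12 kPa
Pore water pressure u = gamma_w * (depth - d_wt)
u = 9.81 * (18.6 - 3.2) = 151.074 kPa
Effective stress = sigma - u
sigma' = 357.12 - 151.074 = 206.05 kPa


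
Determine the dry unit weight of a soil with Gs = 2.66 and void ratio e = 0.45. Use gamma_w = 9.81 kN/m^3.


Using gamma_d = Gs * gamma_w / (1 + e)
gamma_d = 2.66 * 9.81 / (1 + 0.45)
gamma_d = 2.66 * 9.81 / 1.45
gamma_d = 17.996 kN/m^3


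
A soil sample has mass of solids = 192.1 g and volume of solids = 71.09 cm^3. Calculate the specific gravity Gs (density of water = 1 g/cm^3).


Using Gs = m_s / (V_s * rho_w)
Since rho_w = 1 g/cm^3:
Gs = 192.1 / 71.09
Gs = 2.702


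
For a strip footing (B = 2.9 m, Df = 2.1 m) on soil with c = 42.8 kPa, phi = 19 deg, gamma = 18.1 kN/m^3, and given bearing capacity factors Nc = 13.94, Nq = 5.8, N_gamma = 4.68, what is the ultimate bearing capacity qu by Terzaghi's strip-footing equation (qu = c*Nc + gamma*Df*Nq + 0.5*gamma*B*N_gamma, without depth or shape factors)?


Compute qu = c*Nc + gamma*Df*Nq + 0.5*gamma*B*N_gamma
Term 1: 42.8 * 13.94 = 596.632
Term 2: 18.1 * 2.1 * 5.8 = 220.458
Term 3: 0.5 * 18.1 * 2.9 * 4.68 = 122.8266
qu = 596.632 + 220.458 + 122.8266
qu = 939.92 kPa


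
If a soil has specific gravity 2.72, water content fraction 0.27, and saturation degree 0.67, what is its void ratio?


Using the relation e = Gs * w / S
e = 2.72 * 0.27 / 0.67
e = 1.0961


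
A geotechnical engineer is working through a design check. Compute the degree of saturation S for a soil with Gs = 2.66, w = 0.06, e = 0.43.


Using S = Gs * w / e
S = 2.66 * 0.06 / 0.43
S = 0.3712


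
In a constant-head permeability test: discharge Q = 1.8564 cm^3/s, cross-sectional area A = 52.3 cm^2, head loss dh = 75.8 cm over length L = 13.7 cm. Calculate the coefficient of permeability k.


Result: 0.006415 cm/s

Derivation:
Compute hydraulic gradient:
i = dh / L = 75.8 / 13.7 = 5.53285
Then apply Darcy's law:
k = Q / (A * i)
k = 1.8564 / (52.3 * 5.53285)
k = 1.8564 / 289.368
k = 0.006415 cm/s


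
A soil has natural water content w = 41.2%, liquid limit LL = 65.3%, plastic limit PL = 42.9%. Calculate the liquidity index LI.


First compute the plasticity index:
PI = LL - PL = 65.3 - 42.9 = 22.4
Then compute the liquidity index:
LI = (w - PL) / PI
LI = (41.2 - 42.9) / 22.4
LI = -0.076


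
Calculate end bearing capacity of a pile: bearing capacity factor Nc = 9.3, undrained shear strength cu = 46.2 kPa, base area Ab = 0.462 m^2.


Using Qb = Nc * cu * Ab
Qb = 9.3 * 46.2 * 0.462
Qb = 198.5 kN


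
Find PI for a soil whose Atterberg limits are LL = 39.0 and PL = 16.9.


Using PI = LL - PL
PI = 39.0 - 16.9
PI = 22.1


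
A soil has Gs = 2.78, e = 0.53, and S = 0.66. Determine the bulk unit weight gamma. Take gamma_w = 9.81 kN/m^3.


Using gamma = gamma_w * (Gs + S*e) / (1 + e)
Numerator: Gs + S*e = 2.78 + 0.66*0.53 = 3.1298
Denominator: 1 + e = 1 + 0.53 = 1.53
gamma = 9.81 * 3.1298 / 1.53
gamma = 20.068 kN/m^3


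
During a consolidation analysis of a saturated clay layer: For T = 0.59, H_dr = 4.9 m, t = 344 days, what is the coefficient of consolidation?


Using cv = T * H_dr^2 / t
H_dr^2 = 4.9^2 = 24.01
cv = 0.59 * 24.01 / 344
cv = 0.04118 m^2/day


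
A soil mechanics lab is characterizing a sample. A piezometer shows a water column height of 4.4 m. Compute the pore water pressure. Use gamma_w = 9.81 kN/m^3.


Using u = gamma_w * h_w
u = 9.81 * 4.4
u = 43.16 kPa


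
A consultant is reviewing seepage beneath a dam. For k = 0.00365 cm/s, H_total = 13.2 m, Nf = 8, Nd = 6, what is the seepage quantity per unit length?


Result: 0.0006424 m^3/s per m

Derivation:
Convert k to m/s for unit consistency with H:
k = 0.00365 cm/s = 0.00365 / 100 m/s = 3.65e-05 m/s
Using q = k * H * Nf / Nd
Nf / Nd = 8 / 6 = 1.3333
q = 3.65e-05 * 13.2 * 1.3333
q = 0.0006424 m^3/s per m


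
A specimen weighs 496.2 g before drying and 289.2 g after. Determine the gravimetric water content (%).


Using w = (m_wet - m_dry) / m_dry * 100
m_wet - m_dry = 496.2 - 289.2 = 207.0 g
w = 207.0 / 289.2 * 100
w = 71.58 %


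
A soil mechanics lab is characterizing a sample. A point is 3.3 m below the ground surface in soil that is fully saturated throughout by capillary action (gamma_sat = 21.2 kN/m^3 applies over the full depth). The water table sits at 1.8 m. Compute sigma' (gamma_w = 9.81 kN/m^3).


Total stress = gamma_sat * depth
sigma = 21.2 * 3.3 = 69.96 kPa
Pore water pressure u = gamma_w * (depth - d_wt)
u = 9.81 * (3.3 - 1.8) = 14.715 kPa
Effective stress = sigma - u
sigma' = 69.96 - 14.715 = 55.25 kPa


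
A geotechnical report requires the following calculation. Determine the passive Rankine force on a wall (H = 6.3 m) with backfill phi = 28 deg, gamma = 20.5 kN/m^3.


Result: 1126.83 kN/m

Derivation:
Compute passive earth pressure coefficient:
Kp = tan^2(45 + phi/2) = tan^2(59.0) = 2.769826
Compute passive force:
Pp = 0.5 * Kp * gamma * H^2
Pp = 0.5 * 2.769826 * 20.5 * 6.3^2
Pp = 1126.83 kN/m


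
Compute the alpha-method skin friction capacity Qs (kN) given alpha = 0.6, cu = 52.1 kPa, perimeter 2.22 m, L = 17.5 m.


Using Qs = alpha * cu * perimeter * L
Qs = 0.6 * 52.1 * 2.22 * 17.5
Qs = 1214.45 kN


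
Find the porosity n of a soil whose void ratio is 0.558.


Using the relation n = e / (1 + e)
n = 0.558 / (1 + 0.558)
n = 0.558 / 1.558
n = 0.3582


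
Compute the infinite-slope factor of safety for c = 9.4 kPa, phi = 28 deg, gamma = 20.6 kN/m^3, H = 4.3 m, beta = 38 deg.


Result: 0.899

Derivation:
Using Fs = c / (gamma*H*sin(beta)*cos(beta)) + tan(phi)/tan(beta)
Cohesion contribution = 9.4 / (20.6*4.3*sin(38)*cos(38))
Cohesion contribution = 0.218735
Friction contribution = tan(28)/tan(38) = 0.680557
Fs = 0.218735 + 0.680557
Fs = 0.899


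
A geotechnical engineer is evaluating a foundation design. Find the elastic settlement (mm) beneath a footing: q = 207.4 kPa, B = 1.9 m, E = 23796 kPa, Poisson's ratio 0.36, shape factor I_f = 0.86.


Result: 12.396 mm

Derivation:
Using Se = q * B * (1 - nu^2) * I_f / E
1 - nu^2 = 1 - 0.36^2 = 0.8704
Se = 207.4 * 1.9 * 0.8704 * 0.86 / 23796
Se = 0.012396 m
Convert to mm: Se = 0.012396 * 1000 = 12.396 mm


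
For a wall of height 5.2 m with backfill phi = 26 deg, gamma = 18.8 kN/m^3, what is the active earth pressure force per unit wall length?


Compute active earth pressure coefficient:
Ka = tan^2(45 - phi/2) = tan^2(32.0) = 0.390462
Compute active force:
Pa = 0.5 * Ka * gamma * H^2
Pa = 0.5 * 0.390462 * 18.8 * 5.2^2
Pa = 99.25 kN/m


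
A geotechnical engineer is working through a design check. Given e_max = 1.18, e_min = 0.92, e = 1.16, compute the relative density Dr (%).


Using Dr = (e_max - e) / (e_max - e_min) * 100
e_max - e = 1.18 - 1.16 = 0.02
e_max - e_min = 1.18 - 0.92 = 0.26
Dr = 0.02 / 0.26 * 100
Dr = 7.69 %


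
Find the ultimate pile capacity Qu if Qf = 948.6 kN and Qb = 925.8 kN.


Using Qu = Qf + Qb
Qu = 948.6 + 925.8
Qu = 1874.4 kN


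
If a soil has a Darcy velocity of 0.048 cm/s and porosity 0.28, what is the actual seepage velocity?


Result: 0.17143 cm/s

Derivation:
Using v_s = v_d / n
v_s = 0.048 / 0.28
v_s = 0.17143 cm/s


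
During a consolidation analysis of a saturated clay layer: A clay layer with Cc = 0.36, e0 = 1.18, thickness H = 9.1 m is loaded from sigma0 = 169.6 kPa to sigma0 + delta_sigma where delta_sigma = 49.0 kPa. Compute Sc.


Using Sc = Cc * H / (1 + e0) * log10((sigma0 + delta_sigma) / sigma0)
Stress ratio = (169.6 + 49.0) / 169.6 = 1.28892
log10(1.28892) = 0.110224
Cc * H / (1 + e0) = 0.36 * 9.1 / (1 + 1.18) = 1.50275
Sc = 1.50275 * 0.110224
Sc = 0.1656 m


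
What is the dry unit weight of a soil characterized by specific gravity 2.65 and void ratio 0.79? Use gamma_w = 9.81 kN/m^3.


Using gamma_d = Gs * gamma_w / (1 + e)
gamma_d = 2.65 * 9.81 / (1 + 0.79)
gamma_d = 2.65 * 9.81 / 1.79
gamma_d = 14.523 kN/m^3


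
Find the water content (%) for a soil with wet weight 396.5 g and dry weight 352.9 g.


Result: 12.35 %

Derivation:
Using w = (m_wet - m_dry) / m_dry * 100
m_wet - m_dry = 396.5 - 352.9 = 43.6 g
w = 43.6 / 352.9 * 100
w = 12.35 %


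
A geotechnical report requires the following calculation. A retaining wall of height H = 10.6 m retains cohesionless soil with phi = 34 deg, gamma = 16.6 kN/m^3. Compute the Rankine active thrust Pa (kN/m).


Result: 263.66 kN/m

Derivation:
Compute active earth pressure coefficient:
Ka = tan^2(45 - phi/2) = tan^2(28.0) = 0.282715
Compute active force:
Pa = 0.5 * Ka * gamma * H^2
Pa = 0.5 * 0.282715 * 16.6 * 10.6^2
Pa = 263.66 kN/m


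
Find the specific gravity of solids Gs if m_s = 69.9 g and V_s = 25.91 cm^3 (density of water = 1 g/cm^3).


Result: 2.698

Derivation:
Using Gs = m_s / (V_s * rho_w)
Since rho_w = 1 g/cm^3:
Gs = 69.9 / 25.91
Gs = 2.698


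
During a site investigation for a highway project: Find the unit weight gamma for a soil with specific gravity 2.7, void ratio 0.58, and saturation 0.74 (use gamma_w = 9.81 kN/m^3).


Using gamma = gamma_w * (Gs + S*e) / (1 + e)
Numerator: Gs + S*e = 2.7 + 0.74*0.58 = 3.1292
Denominator: 1 + e = 1 + 0.58 = 1.58
gamma = 9.81 * 3.1292 / 1.58
gamma = 19.429 kN/m^3


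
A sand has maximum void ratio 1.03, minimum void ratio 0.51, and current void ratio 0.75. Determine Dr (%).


Using Dr = (e_max - e) / (e_max - e_min) * 100
e_max - e = 1.03 - 0.75 = 0.28
e_max - e_min = 1.03 - 0.51 = 0.52
Dr = 0.28 / 0.52 * 100
Dr = 53.85 %


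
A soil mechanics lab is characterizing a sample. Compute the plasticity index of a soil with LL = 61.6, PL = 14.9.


Using PI = LL - PL
PI = 61.6 - 14.9
PI = 46.7


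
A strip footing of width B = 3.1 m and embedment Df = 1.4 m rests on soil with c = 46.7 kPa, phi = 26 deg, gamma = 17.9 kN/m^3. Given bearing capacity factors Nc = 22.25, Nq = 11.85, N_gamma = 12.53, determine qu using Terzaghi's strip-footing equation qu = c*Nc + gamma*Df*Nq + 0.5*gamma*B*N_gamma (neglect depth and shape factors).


Compute qu = c*Nc + gamma*Df*Nq + 0.5*gamma*B*N_gamma
Term 1: 46.7 * 22.25 = 1039.075
Term 2: 17.9 * 1.4 * 11.85 = 296.961
Term 3: 0.5 * 17.9 * 3.1 * 12.53 = 347.64485
qu = 1039.075 + 296.961 + 347.64485
qu = 1683.68 kPa


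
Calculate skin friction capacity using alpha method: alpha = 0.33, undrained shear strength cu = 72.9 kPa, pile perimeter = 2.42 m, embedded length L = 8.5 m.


Using Qs = alpha * cu * perimeter * L
Qs = 0.33 * 72.9 * 2.42 * 8.5
Qs = 494.85 kN


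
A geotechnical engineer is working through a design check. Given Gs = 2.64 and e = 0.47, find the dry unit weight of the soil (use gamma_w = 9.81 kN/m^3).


Result: 17.618 kN/m^3

Derivation:
Using gamma_d = Gs * gamma_w / (1 + e)
gamma_d = 2.64 * 9.81 / (1 + 0.47)
gamma_d = 2.64 * 9.81 / 1.47
gamma_d = 17.618 kN/m^3


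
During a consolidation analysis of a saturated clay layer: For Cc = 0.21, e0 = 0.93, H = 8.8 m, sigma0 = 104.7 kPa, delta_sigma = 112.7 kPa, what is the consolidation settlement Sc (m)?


Using Sc = Cc * H / (1 + e0) * log10((sigma0 + delta_sigma) / sigma0)
Stress ratio = (104.7 + 112.7) / 104.7 = 2.07641
log10(2.07641) = 0.317313
Cc * H / (1 + e0) = 0.21 * 8.8 / (1 + 0.93) = 0.957513
Sc = 0.957513 * 0.317313
Sc = 0.3038 m


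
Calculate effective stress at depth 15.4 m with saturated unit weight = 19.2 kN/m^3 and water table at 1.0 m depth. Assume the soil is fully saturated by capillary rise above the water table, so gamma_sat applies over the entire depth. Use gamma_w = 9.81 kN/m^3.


Result: 154.42 kPa

Derivation:
Total stress = gamma_sat * depth
sigma = 19.2 * 15.4 = 295.68 kPa
Pore water pressure u = gamma_w * (depth - d_wt)
u = 9.81 * (15.4 - 1.0) = 141.264 kPa
Effective stress = sigma - u
sigma' = 295.68 - 141.264 = 154.42 kPa


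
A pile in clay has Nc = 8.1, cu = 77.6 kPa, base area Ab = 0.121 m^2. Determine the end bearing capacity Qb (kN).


Using Qb = Nc * cu * Ab
Qb = 8.1 * 77.6 * 0.121
Qb = 76.06 kN


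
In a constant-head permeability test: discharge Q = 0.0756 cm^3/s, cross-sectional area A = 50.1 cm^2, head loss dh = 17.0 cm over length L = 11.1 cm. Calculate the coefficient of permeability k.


Result: 0.000985 cm/s

Derivation:
Compute hydraulic gradient:
i = dh / L = 17.0 / 11.1 = 1.53153
Then apply Darcy's law:
k = Q / (A * i)
k = 0.0756 / (50.1 * 1.53153)
k = 0.0756 / 76.7297
k = 0.000985 cm/s


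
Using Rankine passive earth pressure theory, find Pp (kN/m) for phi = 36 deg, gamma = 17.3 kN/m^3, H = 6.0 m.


Compute passive earth pressure coefficient:
Kp = tan^2(45 + phi/2) = tan^2(63.0) = 3.85184
Compute passive force:
Pp = 0.5 * Kp * gamma * H^2
Pp = 0.5 * 3.85184 * 17.3 * 6.0^2
Pp = 1199.46 kN/m


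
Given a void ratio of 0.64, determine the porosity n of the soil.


Result: 0.3902

Derivation:
Using the relation n = e / (1 + e)
n = 0.64 / (1 + 0.64)
n = 0.64 / 1.64
n = 0.3902


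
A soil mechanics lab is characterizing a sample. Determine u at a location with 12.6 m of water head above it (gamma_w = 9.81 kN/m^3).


Using u = gamma_w * h_w
u = 9.81 * 12.6
u = 123.61 kPa


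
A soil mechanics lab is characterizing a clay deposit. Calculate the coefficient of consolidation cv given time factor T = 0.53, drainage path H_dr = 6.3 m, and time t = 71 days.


Using cv = T * H_dr^2 / t
H_dr^2 = 6.3^2 = 39.69
cv = 0.53 * 39.69 / 71
cv = 0.29628 m^2/day


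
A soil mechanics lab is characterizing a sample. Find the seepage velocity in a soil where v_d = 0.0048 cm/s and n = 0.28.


Using v_s = v_d / n
v_s = 0.0048 / 0.28
v_s = 0.01714 cm/s


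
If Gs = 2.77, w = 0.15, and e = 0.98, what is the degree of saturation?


Using S = Gs * w / e
S = 2.77 * 0.15 / 0.98
S = 0.424


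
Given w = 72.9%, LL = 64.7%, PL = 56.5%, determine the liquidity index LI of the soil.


Result: 2.0

Derivation:
First compute the plasticity index:
PI = LL - PL = 64.7 - 56.5 = 8.2
Then compute the liquidity index:
LI = (w - PL) / PI
LI = (72.9 - 56.5) / 8.2
LI = 2.0


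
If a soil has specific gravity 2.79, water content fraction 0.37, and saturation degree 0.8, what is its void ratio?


Using the relation e = Gs * w / S
e = 2.79 * 0.37 / 0.8
e = 1.2904


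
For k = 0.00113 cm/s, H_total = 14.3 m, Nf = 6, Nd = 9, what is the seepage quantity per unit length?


Result: 0.0001077 m^3/s per m

Derivation:
Convert k to m/s for unit consistency with H:
k = 0.00113 cm/s = 0.00113 / 100 m/s = 1.13e-05 m/s
Using q = k * H * Nf / Nd
Nf / Nd = 6 / 9 = 0.6667
q = 1.13e-05 * 14.3 * 0.6667
q = 0.0001077 m^3/s per m


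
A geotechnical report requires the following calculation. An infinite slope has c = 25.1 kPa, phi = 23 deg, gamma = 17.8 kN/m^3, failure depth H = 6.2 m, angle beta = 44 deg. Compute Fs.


Result: 0.895

Derivation:
Using Fs = c / (gamma*H*sin(beta)*cos(beta)) + tan(phi)/tan(beta)
Cohesion contribution = 25.1 / (17.8*6.2*sin(44)*cos(44))
Cohesion contribution = 0.455152
Friction contribution = tan(23)/tan(44) = 0.439557
Fs = 0.455152 + 0.439557
Fs = 0.895


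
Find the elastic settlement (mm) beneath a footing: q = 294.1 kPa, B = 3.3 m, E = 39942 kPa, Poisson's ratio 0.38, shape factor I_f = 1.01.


Using Se = q * B * (1 - nu^2) * I_f / E
1 - nu^2 = 1 - 0.38^2 = 0.8556
Se = 294.1 * 3.3 * 0.8556 * 1.01 / 39942
Se = 0.020998 m
Convert to mm: Se = 0.020998 * 1000 = 20.998 mm


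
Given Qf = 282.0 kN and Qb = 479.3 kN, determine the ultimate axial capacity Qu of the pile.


Result: 761.3 kN

Derivation:
Using Qu = Qf + Qb
Qu = 282.0 + 479.3
Qu = 761.3 kN


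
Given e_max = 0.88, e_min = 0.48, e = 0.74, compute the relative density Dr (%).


Using Dr = (e_max - e) / (e_max - e_min) * 100
e_max - e = 0.88 - 0.74 = 0.14
e_max - e_min = 0.88 - 0.48 = 0.4
Dr = 0.14 / 0.4 * 100
Dr = 35.0 %


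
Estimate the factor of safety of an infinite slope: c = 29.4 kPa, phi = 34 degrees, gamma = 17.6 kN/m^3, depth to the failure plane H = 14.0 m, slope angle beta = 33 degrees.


Result: 1.3

Derivation:
Using Fs = c / (gamma*H*sin(beta)*cos(beta)) + tan(phi)/tan(beta)
Cohesion contribution = 29.4 / (17.6*14.0*sin(33)*cos(33))
Cohesion contribution = 0.26122
Friction contribution = tan(34)/tan(33) = 1.03865
Fs = 0.26122 + 1.03865
Fs = 1.3


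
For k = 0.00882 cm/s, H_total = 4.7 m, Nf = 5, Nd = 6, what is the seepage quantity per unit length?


Result: 0.0003455 m^3/s per m

Derivation:
Convert k to m/s for unit consistency with H:
k = 0.00882 cm/s = 0.00882 / 100 m/s = 8.82e-05 m/s
Using q = k * H * Nf / Nd
Nf / Nd = 5 / 6 = 0.8333
q = 8.82e-05 * 4.7 * 0.8333
q = 0.0003455 m^3/s per m


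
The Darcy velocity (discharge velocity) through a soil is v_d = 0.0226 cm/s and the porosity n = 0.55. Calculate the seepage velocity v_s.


Using v_s = v_d / n
v_s = 0.0226 / 0.55
v_s = 0.04109 cm/s


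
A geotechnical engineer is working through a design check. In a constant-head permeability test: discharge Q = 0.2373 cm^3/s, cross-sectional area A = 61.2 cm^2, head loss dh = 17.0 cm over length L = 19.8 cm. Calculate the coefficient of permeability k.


Compute hydraulic gradient:
i = dh / L = 17.0 / 19.8 = 0.858586
Then apply Darcy's law:
k = Q / (A * i)
k = 0.2373 / (61.2 * 0.858586)
k = 0.2373 / 52.5455
k = 0.004516 cm/s


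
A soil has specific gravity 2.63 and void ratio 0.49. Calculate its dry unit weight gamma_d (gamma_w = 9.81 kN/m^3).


Using gamma_d = Gs * gamma_w / (1 + e)
gamma_d = 2.63 * 9.81 / (1 + 0.49)
gamma_d = 2.63 * 9.81 / 1.49
gamma_d = 17.316 kN/m^3


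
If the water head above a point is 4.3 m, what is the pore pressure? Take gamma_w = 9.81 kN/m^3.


Using u = gamma_w * h_w
u = 9.81 * 4.3
u = 42.18 kPa


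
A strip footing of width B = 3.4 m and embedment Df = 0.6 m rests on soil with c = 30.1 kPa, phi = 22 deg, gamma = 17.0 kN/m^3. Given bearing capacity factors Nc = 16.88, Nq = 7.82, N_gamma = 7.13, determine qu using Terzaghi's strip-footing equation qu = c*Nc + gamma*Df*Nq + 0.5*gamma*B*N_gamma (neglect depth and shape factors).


Compute qu = c*Nc + gamma*Df*Nq + 0.5*gamma*B*N_gamma
Term 1: 30.1 * 16.88 = 508.088
Term 2: 17.0 * 0.6 * 7.82 = 79.764
Term 3: 0.5 * 17.0 * 3.4 * 7.13 = 206.057
qu = 508.088 + 79.764 + 206.057
qu = 793.91 kPa


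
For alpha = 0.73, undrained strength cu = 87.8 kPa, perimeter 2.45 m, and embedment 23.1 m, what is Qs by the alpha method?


Using Qs = alpha * cu * perimeter * L
Qs = 0.73 * 87.8 * 2.45 * 23.1
Qs = 3627.4 kN


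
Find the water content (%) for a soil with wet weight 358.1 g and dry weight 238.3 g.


Using w = (m_wet - m_dry) / m_dry * 100
m_wet - m_dry = 358.1 - 238.3 = 119.8 g
w = 119.8 / 238.3 * 100
w = 50.27 %


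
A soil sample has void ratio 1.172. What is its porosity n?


Using the relation n = e / (1 + e)
n = 1.172 / (1 + 1.172)
n = 1.172 / 2.172
n = 0.5396


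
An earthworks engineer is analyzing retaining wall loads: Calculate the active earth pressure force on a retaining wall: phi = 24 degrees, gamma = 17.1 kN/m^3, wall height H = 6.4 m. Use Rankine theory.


Compute active earth pressure coefficient:
Ka = tan^2(45 - phi/2) = tan^2(33.0) = 0.42173
Compute active force:
Pa = 0.5 * Ka * gamma * H^2
Pa = 0.5 * 0.42173 * 17.1 * 6.4^2
Pa = 147.69 kN/m


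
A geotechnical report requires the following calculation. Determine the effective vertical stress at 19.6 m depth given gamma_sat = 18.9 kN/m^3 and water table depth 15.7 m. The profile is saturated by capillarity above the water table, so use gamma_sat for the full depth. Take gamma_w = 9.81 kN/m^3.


Total stress = gamma_sat * depth
sigma = 18.9 * 19.6 = 370.44 kPa
Pore water pressure u = gamma_w * (depth - d_wt)
u = 9.81 * (19.6 - 15.7) = 38.259 kPa
Effective stress = sigma - u
sigma' = 370.44 - 38.259 = 332.18 kPa


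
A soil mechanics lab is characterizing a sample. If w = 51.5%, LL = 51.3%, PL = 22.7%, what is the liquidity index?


Result: 1.007

Derivation:
First compute the plasticity index:
PI = LL - PL = 51.3 - 22.7 = 28.6
Then compute the liquidity index:
LI = (w - PL) / PI
LI = (51.5 - 22.7) / 28.6
LI = 1.007


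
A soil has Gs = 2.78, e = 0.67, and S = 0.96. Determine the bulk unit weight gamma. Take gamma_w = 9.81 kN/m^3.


Using gamma = gamma_w * (Gs + S*e) / (1 + e)
Numerator: Gs + S*e = 2.78 + 0.96*0.67 = 3.4232
Denominator: 1 + e = 1 + 0.67 = 1.67
gamma = 9.81 * 3.4232 / 1.67
gamma = 20.109 kN/m^3


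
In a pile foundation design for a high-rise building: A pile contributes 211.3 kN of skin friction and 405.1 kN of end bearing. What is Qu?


Using Qu = Qf + Qb
Qu = 211.3 + 405.1
Qu = 616.4 kN


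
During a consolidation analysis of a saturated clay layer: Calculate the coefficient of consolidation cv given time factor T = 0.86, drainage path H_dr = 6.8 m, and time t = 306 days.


Using cv = T * H_dr^2 / t
H_dr^2 = 6.8^2 = 46.24
cv = 0.86 * 46.24 / 306
cv = 0.12996 m^2/day


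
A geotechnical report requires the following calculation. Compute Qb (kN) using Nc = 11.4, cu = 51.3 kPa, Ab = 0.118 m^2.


Using Qb = Nc * cu * Ab
Qb = 11.4 * 51.3 * 0.118
Qb = 69.01 kN


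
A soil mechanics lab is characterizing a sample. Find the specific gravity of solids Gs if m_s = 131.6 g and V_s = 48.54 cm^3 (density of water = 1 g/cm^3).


Result: 2.711

Derivation:
Using Gs = m_s / (V_s * rho_w)
Since rho_w = 1 g/cm^3:
Gs = 131.6 / 48.54
Gs = 2.711


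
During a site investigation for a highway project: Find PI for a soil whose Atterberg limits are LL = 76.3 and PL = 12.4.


Using PI = LL - PL
PI = 76.3 - 12.4
PI = 63.9


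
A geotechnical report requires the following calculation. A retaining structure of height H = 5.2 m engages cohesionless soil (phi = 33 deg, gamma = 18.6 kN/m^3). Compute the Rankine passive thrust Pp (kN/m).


Result: 853.02 kN/m

Derivation:
Compute passive earth pressure coefficient:
Kp = tan^2(45 + phi/2) = tan^2(61.5) = 3.39212
Compute passive force:
Pp = 0.5 * Kp * gamma * H^2
Pp = 0.5 * 3.39212 * 18.6 * 5.2^2
Pp = 853.02 kN/m
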